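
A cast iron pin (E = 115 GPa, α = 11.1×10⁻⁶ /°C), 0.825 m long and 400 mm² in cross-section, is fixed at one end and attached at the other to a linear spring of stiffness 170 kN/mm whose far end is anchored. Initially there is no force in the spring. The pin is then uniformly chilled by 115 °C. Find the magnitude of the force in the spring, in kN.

Free thermal contraction: δ_free = αΔT L = 11.1×10⁻⁶ × 115 × 825 = 1.053 mm.
Let P be the tensile force in the spring. The pin extends elastically by PL/(AE) and the spring stretches by P/k; together these equal δ_free.
P [ L/(AE) + 1/k ] = δ_free → P [ 825/(400×115×10³) + 1/(170×10³) ] = 1.053.
P = 1.053 / 2.382×10⁻⁵ = 44220 N.

P ≈ 44.2 kN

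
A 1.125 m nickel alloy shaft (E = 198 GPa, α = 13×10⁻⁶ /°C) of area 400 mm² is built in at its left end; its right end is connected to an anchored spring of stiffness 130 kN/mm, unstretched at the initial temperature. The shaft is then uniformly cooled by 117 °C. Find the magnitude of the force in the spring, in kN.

Free thermal contraction: δ_free = αΔT L = 13×10⁻⁶ × 117 × 1125 = 1.711 mm.
Let P be the tensile force in the spring. The shaft extends elastically by PL/(AE) and the spring stretches by P/k; together these equal δ_free.
So P = δ_free / [L/(AE) + 1/k] = 1.711 / [ 1125/(400×198×10³) + 1/(130×10³) ].
P = 1.711 / 2.19×10⁻⁵ = 78140 N.

P ≈ 78.1 kN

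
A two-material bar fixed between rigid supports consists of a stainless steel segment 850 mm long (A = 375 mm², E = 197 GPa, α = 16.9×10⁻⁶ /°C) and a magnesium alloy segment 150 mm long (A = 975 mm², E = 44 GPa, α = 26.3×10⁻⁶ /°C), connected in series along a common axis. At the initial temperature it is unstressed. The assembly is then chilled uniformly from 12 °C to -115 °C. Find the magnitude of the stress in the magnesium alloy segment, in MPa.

With the walls removed the bar would change length by δ_free = Σ αᵢΔT Lᵢ = 16.9×10⁻⁶×127×850 + 26.3×10⁻⁶×127×150 = 2.325 mm.
The walls prevent any net length change, so an axial force P (same in every segment) develops. Compatibility: P · Σ Lᵢ/(AᵢEᵢ) = δ_free.
The series flexibility is Σ Lᵢ/(AᵢEᵢ) = 850/(375×197×10³) + 150/(975×44×10³) = 1.5×10⁻⁵ mm/N.
So P = 2.325 / 1.5×10⁻⁵ = 155 kN, tensile.
σ_{magnesium alloy} = P / A = 155000 / 975 = 159 MPa.

σ ≈ 159 MPa (tensile)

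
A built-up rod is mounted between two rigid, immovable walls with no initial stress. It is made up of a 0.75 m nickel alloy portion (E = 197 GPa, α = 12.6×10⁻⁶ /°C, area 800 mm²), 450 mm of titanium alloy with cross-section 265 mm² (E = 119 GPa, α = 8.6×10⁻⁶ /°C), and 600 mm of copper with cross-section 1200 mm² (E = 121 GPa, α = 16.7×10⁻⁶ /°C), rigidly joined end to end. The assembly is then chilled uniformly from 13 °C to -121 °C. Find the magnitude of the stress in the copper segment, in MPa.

Free thermal contraction of the whole bar: Σ αᵢΔT Lᵢ = 12.6×10⁻⁶×134×750 + 8.6×10⁻⁶×134×450 + 16.7×10⁻⁶×134×600 = 3.128 mm.
Since the ends are fixed, an axial force P builds up, equal in every segment, with P · Σ Lᵢ/(AᵢEᵢ) = δ_free.
Σ Lᵢ/(AᵢEᵢ) = 750/(800×197×10³) + 450/(265×119×10³) + 600/(1200×121×10³) = 2.316×10⁻⁵ mm/N.
P = 3.128 / 2.316×10⁻⁵ = 135000 N = 135 kN, tensile.
σ_{copper} = P / A = 135000 / 1200 = 112.5 MPa.

σ ≈ 113 MPa (tensile)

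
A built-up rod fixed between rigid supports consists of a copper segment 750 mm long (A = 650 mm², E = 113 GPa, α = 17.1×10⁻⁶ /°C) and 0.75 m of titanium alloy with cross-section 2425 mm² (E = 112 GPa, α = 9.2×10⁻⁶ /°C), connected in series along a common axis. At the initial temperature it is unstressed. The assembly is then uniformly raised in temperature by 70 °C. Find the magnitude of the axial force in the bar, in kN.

P ≈ 106 kN (compressive)

Free thermal expansion of the whole bar: Σ αᵢΔT Lᵢ = 17.1×10⁻⁶×70×750 + 9.2×10⁻⁶×70×750 = 1.381 mm.
Since the ends are fixed, an axial force P builds up, equal in every segment, with P · Σ Lᵢ/(AᵢEᵢ) = δ_free.
Σ Lᵢ/(AᵢEᵢ) = 750/(650×113×10³) + 750/(2425×112×10³) = 1.297×10⁻⁵ mm/N.
So P = 1.381 / 1.297×10⁻⁵ = 106.4 kN, compressive.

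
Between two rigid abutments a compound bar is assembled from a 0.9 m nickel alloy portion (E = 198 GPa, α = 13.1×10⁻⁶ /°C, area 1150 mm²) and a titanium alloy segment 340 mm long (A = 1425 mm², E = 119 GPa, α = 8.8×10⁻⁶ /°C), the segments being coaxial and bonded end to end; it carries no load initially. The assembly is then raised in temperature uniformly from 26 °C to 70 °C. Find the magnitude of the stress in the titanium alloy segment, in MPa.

σ ≈ 76.6 MPa (compressive)

With the walls removed the bar would change length by δ_free = Σ αᵢΔT Lᵢ = 13.1×10⁻⁶×44×900 + 8.8×10⁻⁶×44×340 = 0.6504 mm.
Since the ends are fixed, an axial force P builds up, equal in every segment, with P · Σ Lᵢ/(AᵢEᵢ) = δ_free.
The series flexibility is Σ Lᵢ/(AᵢEᵢ) = 900/(1150×198×10³) + 340/(1425×119×10³) = 5.958×10⁻⁶ mm/N.
P = 0.6504 / 5.958×10⁻⁶ = 109200 N = 109.2 kN, compressive.
σ_{titanium alloy} = P / A = 109200 / 1425 = 76.61 MPa.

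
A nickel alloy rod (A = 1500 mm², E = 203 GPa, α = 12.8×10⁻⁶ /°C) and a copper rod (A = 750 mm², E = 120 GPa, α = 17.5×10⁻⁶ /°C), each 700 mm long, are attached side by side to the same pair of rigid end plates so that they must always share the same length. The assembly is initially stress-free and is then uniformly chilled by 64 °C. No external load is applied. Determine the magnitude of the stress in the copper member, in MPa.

Both members must finish at the same length. With the larger α, the copper tends to over-contract; the plates restrain it, putting the copper in tension and the nickel alloy in compression. With no external load the two internal forces are equal and opposite, magnitude P.
Equating the net (thermal + elastic) strains gives |α₁ − α₂|·ΔT = P·[1/(A₁E₁) + 1/(A₂E₂)].
|α₁ − α₂|·ΔT = 4.7×10⁻⁶ × 64 = 0.0003008.
1/(A₁E₁) + 1/(A₂E₂) = 1/(1500×203×10³) + 1/(750×120×10³) = 1.44×10⁻⁸ N⁻¹.
So P = 0.0003008 / 1.44×10⁻⁸ = 20.9 kN.
σ_{copper} = P/A₂ = 20900/750 = 27.86 MPa, tensile.

σ ≈ 27.9 MPa (tensile)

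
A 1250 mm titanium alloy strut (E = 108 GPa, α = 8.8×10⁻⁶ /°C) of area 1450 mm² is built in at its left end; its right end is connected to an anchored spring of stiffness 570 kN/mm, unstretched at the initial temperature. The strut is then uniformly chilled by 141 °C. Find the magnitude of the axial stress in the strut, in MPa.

Free thermal contraction: δ_free = αΔT L = 8.8×10⁻⁶ × 141 × 1250 = 1.551 mm.
Let P be the tensile force in the spring. The strut extends elastically by PL/(AE) and the spring stretches by P/k; together these equal δ_free.
P [ L/(AE) + 1/k ] = δ_free → P [ 1250/(1450×108×10³) + 1/(570×10³) ] = 1.551.
P = 1.551 / 9.737×10⁻⁶ = 159300 N.
σ = P/A = 159300/1450 = 109.9 MPa.

σ ≈ 110 MPa (tensile)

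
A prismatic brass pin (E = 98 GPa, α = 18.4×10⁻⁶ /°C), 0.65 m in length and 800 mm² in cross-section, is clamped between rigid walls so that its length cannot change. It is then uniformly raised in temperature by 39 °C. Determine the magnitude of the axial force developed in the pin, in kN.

P ≈ 56.3 kN (compressive)

With zero net strain, σ = E·αΔT = 98 GPa × 18.4×10⁻⁶ × 39 = 70.32 MPa.
Then P = σA = 70.32 × 800 mm² = 56.26 kN, compressive.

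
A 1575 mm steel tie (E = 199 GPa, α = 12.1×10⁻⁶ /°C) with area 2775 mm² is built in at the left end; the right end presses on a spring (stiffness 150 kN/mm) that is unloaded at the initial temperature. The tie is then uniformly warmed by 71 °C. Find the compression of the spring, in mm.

If the spring were absent the tie would lengthen by αΔT L = 12.1×10⁻⁶ × 71 × 1575 = 1.353 mm.
With a force P in the spring, the elastic change of the tie is PL/(AE) and that of the spring is P/k; compatibility requires their sum to equal δ_free.
So P = δ_free / [L/(AE) + 1/k] = 1.353 / [ 1575/(2775×199×10³) + 1/(150×10³) ].
P = 1.353 / 9.519×10⁻⁶ = 142100 N.
Spring compression = P/k = 142100/(150×10³) = 0.9477 mm.

δ ≈ 0.948 mm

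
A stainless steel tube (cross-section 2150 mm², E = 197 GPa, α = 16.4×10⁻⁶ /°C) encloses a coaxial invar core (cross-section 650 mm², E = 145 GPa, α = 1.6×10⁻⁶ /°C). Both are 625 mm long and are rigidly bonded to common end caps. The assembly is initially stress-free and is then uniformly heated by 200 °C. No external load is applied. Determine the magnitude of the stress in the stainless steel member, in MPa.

Both members must finish at the same length. With the larger α, the stainless steel tends to over-expand; the plates restrain it, putting the stainless steel in compression and the invar in tension. With no external load the two internal forces are equal and opposite, magnitude P.
Setting the final lengths equal and cancelling L: (α₁ − α₂)ΔT = P/(A₁E₁) + P/(A₂E₂).
|α₁ − α₂|·ΔT = 14.8×10⁻⁶ × 200 = 0.00296.
1/(A₁E₁) + 1/(A₂E₂) = 1/(2150×197×10³) + 1/(650×145×10³) = 1.297×10⁻⁸ N⁻¹.
P = 0.00296 / 1.297×10⁻⁸ = 228200 N = 228.2 kN.
σ_{stainless steel} = P/A₁ = 228200/2150 = 106.1 MPa, compressive.

σ ≈ 106 MPa (compressive)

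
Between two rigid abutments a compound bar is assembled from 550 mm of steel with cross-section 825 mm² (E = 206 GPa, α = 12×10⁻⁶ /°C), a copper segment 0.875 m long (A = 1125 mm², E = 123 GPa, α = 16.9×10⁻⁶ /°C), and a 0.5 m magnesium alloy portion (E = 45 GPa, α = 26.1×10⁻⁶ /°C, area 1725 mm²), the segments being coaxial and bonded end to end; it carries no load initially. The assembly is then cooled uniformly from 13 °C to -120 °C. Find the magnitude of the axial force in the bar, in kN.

P ≈ 286 kN (tensile)

With the walls removed the bar would change length by δ_free = Σ αᵢΔT Lᵢ = 12×10⁻⁶×133×550 + 16.9×10⁻⁶×133×875 + 26.1×10⁻⁶×133×500 = 4.58 mm.
The walls prevent any net length change, so an axial force P (same in every segment) develops. Compatibility: P · Σ Lᵢ/(AᵢEᵢ) = δ_free.
Σ Lᵢ/(AᵢEᵢ) = 550/(825×206×10³) + 875/(1125×123×10³) + 500/(1725×45×10³) = 1.6×10⁻⁵ mm/N.
P = 4.58 / 1.6×10⁻⁵ = 286200 N = 286.2 kN, tensile.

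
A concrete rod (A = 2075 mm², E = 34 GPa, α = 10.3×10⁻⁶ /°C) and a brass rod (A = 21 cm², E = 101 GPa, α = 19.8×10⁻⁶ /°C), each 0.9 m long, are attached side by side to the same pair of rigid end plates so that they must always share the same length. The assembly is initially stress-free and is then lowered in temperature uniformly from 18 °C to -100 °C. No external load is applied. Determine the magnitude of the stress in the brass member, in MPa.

σ ≈ 28.3 MPa (tensile)

Both members must finish at the same length. With the larger α, the brass tends to over-contract; the plates restrain it, putting the brass in tension and the concrete in compression. With no external load the two internal forces are equal and opposite, magnitude P.
Setting the final lengths equal and cancelling L: (α₁ − α₂)ΔT = P/(A₁E₁) + P/(A₂E₂).
|α₁ − α₂|·ΔT = 9.5×10⁻⁶ × 118 = 0.001121.
1/(A₁E₁) + 1/(A₂E₂) = 1/(2075×34×10³) + 1/(2100×101×10³) = 1.889×10⁻⁸ N⁻¹.
So P = 0.001121 / 1.889×10⁻⁸ = 59.35 kN.
σ_{brass} = P/A₂ = 59350/2100 = 28.26 MPa, tensile.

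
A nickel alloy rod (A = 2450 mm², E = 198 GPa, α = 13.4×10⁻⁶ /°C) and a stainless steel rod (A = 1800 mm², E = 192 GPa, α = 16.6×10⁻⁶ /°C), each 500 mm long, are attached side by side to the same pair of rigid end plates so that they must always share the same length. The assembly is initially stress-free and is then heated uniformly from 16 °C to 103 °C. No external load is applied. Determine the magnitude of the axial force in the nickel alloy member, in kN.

P ≈ 56.2 kN (tensile in the nickel alloy)

Both members must finish at the same length. With the larger α, the stainless steel tends to over-expand; the plates restrain it, putting the stainless steel in compression and the nickel alloy in tension. With no external load the two internal forces are equal and opposite, magnitude P.
Compatibility of the two members (thermal + elastic change equal): (α₁ − α₂)ΔT = P·[1/(A₁E₁) + 1/(A₂E₂)].
|α₁ − α₂|·ΔT = 3.2×10⁻⁶ × 87 = 0.0002784.
1/(A₁E₁) + 1/(A₂E₂) = 1/(2450×198×10³) + 1/(1800×192×10³) = 4.955×10⁻⁹ N⁻¹.
So P = 0.0002784 / 4.955×10⁻⁹ = 56.19 kN.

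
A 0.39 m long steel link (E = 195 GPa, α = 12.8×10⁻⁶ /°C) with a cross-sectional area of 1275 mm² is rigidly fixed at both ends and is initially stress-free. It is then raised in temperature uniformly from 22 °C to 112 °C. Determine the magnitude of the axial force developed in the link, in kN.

P ≈ 286 kN (compressive)

Full restraint means ε = 0, so the stress is σ = EαΔT = 195×10³ × 12.8×10⁻⁶ × 90 = 224.6 MPa.
P = AEαΔT = 1275 × 195×10³ × 12.8×10⁻⁶ × 90 = 286.4 kN (compressive).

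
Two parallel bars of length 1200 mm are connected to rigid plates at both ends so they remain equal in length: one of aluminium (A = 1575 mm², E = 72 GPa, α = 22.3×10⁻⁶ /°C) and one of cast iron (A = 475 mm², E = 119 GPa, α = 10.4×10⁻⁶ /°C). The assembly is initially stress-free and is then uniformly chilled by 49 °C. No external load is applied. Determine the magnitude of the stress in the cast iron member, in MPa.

Equilibrium of a rigid end plate with no external load gives equal and opposite internal forces ±P in the two members. Since α_{aluminium} > α_{cast iron}, cooling drives the aluminium into tension and the cast iron into compression.
Equating the net (thermal + elastic) strains gives |α₁ − α₂|·ΔT = P·[1/(A₁E₁) + 1/(A₂E₂)].
|α₁ − α₂|·ΔT = 11.9×10⁻⁶ × 49 = 0.0005831.
1/(A₁E₁) + 1/(A₂E₂) = 1/(1575×72×10³) + 1/(475×119×10³) = 2.651×10⁻⁸ N⁻¹.
So P = 0.0005831 / 2.651×10⁻⁸ = 22 kN.
σ_{cast iron} = P/A₂ = 22000/475 = 46.31 MPa, compressive.

σ ≈ 46.3 MPa (compressive)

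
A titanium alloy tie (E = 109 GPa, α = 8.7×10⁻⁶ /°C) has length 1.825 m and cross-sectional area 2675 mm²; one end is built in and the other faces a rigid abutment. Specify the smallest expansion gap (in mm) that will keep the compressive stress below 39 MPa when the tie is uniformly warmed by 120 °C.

Free expansion if unrestrained: δ_free = αΔT L = 8.7×10⁻⁶ × 120 × 1825 = 1.905 mm.
At the allowable stress the elastic shortening the wall may impose is σL/E = 39 × 1825 / (109×10³) = 0.653 mm.
The gap must absorb the remainder: g_min = 1.905 − 0.653 = 1.252 mm.

g ≈ 1.25 mm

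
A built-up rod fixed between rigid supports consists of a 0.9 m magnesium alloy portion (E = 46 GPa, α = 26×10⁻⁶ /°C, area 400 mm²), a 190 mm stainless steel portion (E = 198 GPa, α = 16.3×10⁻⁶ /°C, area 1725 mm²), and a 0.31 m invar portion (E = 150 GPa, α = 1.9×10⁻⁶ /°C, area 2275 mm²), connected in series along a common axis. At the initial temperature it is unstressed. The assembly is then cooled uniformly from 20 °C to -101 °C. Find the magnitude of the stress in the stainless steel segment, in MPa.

σ ≈ 37.7 MPa (tensile)

With the walls removed the bar would change length by δ_free = Σ αᵢΔT Lᵢ = 26×10⁻⁶×121×900 + 16.3×10⁻⁶×121×190 + 1.9×10⁻⁶×121×310 = 3.277 mm.
Since the ends are fixed, an axial force P builds up, equal in every segment, with P · Σ Lᵢ/(AᵢEᵢ) = δ_free.
Σ Lᵢ/(AᵢEᵢ) = 900/(400×46×10³) + 190/(1725×198×10³) + 310/(2275×150×10³) = 5.038×10⁻⁵ mm/N.
So P = 3.277 / 5.038×10⁻⁵ = 65.06 kN, tensile.
σ_{stainless steel} = P / A = 65060 / 1725 = 37.71 MPa.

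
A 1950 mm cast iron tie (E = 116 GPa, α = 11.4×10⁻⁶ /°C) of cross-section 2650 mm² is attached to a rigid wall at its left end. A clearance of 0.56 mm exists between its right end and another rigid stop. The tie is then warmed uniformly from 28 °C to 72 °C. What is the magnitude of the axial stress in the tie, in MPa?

σ ≈ 24.9 MPa (compressive)

Free thermal elongation = αΔT L = 11.4×10⁻⁶ × 44 × 1950 = 0.9781 mm.
After closing the 0.56 mm clearance, 0.9781 − 0.56 = 0.4181 mm of expansion remains to be suppressed by the wall.
Compatibility: PL/(AE) = 0.4181 mm, so σ = P/A = E × (0.4181/1950) = 24.87 MPa.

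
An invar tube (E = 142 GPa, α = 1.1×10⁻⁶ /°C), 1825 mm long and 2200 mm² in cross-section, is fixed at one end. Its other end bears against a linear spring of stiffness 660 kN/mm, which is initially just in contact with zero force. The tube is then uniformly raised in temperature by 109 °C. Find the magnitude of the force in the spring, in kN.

P ≈ 29.7 kN

If the spring were absent the tube would lengthen by αΔT L = 1.1×10⁻⁶ × 109 × 1825 = 0.2188 mm.
With a force P in the spring, the elastic change of the tube is PL/(AE) and that of the spring is P/k; compatibility requires their sum to equal δ_free.
So P = δ_free / [L/(AE) + 1/k] = 0.2188 / [ 1825/(2200×142×10³) + 1/(660×10³) ].
P = 0.2188 / 7.357×10⁻⁶ = 29740 N.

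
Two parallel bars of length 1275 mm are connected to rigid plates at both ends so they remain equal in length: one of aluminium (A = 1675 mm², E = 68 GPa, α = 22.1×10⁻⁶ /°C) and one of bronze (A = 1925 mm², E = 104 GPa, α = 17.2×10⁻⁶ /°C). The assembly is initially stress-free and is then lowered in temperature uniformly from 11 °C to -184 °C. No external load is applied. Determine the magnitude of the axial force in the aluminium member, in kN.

The aluminium has the larger α, so on cooling it would change length more than the bronze if both were free. The rigid plates force a common final length, so the aluminium is put into tension and the bronze into compression, with equal and opposite forces P (no external load).
Setting the final lengths equal and cancelling L: (α₁ − α₂)ΔT = P/(A₁E₁) + P/(A₂E₂).
|α₁ − α₂|·ΔT = 4.9×10⁻⁶ × 195 = 0.0009555.
1/(A₁E₁) + 1/(A₂E₂) = 1/(1675×68×10³) + 1/(1925×104×10³) = 1.377×10⁻⁸ N⁻¹.
So P = 0.0009555 / 1.377×10⁻⁸ = 69.37 kN.

P ≈ 69.4 kN (tensile in the aluminium)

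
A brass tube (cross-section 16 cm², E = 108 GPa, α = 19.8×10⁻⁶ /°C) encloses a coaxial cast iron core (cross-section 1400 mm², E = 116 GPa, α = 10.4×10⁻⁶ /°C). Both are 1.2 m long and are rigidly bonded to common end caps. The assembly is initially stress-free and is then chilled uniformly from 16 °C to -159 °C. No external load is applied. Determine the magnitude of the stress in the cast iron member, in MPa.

Both members must finish at the same length. With the larger α, the brass tends to over-contract; the plates restrain it, putting the brass in tension and the cast iron in compression. With no external load the two internal forces are equal and opposite, magnitude P.
Setting the final lengths equal and cancelling L: (α₁ − α₂)ΔT = P/(A₁E₁) + P/(A₂E₂).
|α₁ − α₂|·ΔT = 9.4×10⁻⁶ × 175 = 0.001645.
1/(A₁E₁) + 1/(A₂E₂) = 1/(1600×108×10³) + 1/(1400×116×10³) = 1.194×10⁻⁸ N⁻¹.
P = 0.001645 / 1.194×10⁻⁸ = 137700 N = 137.7 kN.
σ_{cast iron} = P/A₂ = 137700/1400 = 98.37 MPa, compressive.

σ ≈ 98.4 MPa (compressive)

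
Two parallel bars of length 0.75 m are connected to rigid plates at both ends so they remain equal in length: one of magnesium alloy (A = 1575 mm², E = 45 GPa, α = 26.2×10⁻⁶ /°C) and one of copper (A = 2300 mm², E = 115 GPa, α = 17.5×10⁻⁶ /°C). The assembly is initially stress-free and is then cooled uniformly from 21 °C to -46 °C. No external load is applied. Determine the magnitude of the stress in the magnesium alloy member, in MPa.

The magnesium alloy has the larger α, so on cooling it would change length more than the copper if both were free. The rigid plates force a common final length, so the magnesium alloy is put into tension and the copper into compression, with equal and opposite forces P (no external load).
Setting the final lengths equal and cancelling L: (α₁ − α₂)ΔT = P/(A₁E₁) + P/(A₂E₂).
|α₁ − α₂|·ΔT = 8.7×10⁻⁶ × 67 = 0.0005829.
1/(A₁E₁) + 1/(A₂E₂) = 1/(1575×45×10³) + 1/(2300×115×10³) = 1.789×10⁻⁸ N⁻¹.
P = 0.0005829 / 1.789×10⁻⁸ = 32580 N = 32.58 kN.
σ_{magnesium alloy} = P/A₁ = 32580/1575 = 20.69 MPa, tensile.

σ ≈ 20.7 MPa (tensile)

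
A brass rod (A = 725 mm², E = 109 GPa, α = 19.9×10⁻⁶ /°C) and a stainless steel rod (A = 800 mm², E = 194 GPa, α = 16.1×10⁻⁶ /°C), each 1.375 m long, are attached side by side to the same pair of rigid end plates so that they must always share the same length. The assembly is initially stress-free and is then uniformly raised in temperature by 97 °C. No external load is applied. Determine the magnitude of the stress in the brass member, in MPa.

σ ≈ 26.6 MPa (compressive)

Equilibrium of a rigid end plate with no external load gives equal and opposite internal forces ±P in the two members. Since α_{brass} > α_{stainless steel}, heating drives the brass into compression and the stainless steel into tension.
Setting the final lengths equal and cancelling L: (α₁ − α₂)ΔT = P/(A₁E₁) + P/(A₂E₂).
|α₁ − α₂|·ΔT = 3.8×10⁻⁶ × 97 = 0.0003686.
1/(A₁E₁) + 1/(A₂E₂) = 1/(725×109×10³) + 1/(800×194×10³) = 1.91×10⁻⁸ N⁻¹.
So P = 0.0003686 / 1.91×10⁻⁸ = 19.3 kN.
σ_{brass} = P/A₁ = 19300/725 = 26.62 MPa, compressive.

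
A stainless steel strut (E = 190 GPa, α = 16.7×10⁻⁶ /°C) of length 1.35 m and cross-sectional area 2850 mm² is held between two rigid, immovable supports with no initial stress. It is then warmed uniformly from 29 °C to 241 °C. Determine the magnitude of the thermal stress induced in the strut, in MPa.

σ ≈ 673 MPa (compressive)

Because both ends are immovable the net strain is zero, and the suppressed thermal strain is αΔT = 16.7×10⁻⁶ × 212 = 3540.4×10⁻⁶.
σ = EαΔT = 190×10³ × 16.7×10⁻⁶ × 212 = 672.7 MPa (compressive; the strut is trying to expand).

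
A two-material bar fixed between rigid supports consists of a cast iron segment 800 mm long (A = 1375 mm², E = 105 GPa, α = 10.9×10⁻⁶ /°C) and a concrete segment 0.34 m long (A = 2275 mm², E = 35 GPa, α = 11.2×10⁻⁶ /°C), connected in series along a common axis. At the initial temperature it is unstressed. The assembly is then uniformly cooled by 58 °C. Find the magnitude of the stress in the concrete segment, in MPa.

σ ≈ 32.6 MPa (tensile)

With the walls removed the bar would change length by δ_free = Σ αᵢΔT Lᵢ = 10.9×10⁻⁶×58×800 + 11.2×10⁻⁶×58×340 = 0.7266 mm.
The walls prevent any net length change, so an axial force P (same in every segment) develops. Compatibility: P · Σ Lᵢ/(AᵢEᵢ) = δ_free.
Σ Lᵢ/(AᵢEᵢ) = 800/(1375×105×10³) + 340/(2275×35×10³) = 9.811×10⁻⁶ mm/N.
Hence P = δ_free / Σ(L/AE) = 0.7266/9.811×10⁻⁶ = 74.06 kN (tensile).
σ_{concrete} = P / A = 74060 / 2275 = 32.55 MPa.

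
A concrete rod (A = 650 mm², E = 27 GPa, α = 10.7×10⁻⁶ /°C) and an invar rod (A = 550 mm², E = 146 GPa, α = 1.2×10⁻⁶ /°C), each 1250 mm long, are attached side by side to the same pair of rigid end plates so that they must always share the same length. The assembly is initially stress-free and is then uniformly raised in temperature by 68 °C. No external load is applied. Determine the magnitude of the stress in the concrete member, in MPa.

σ ≈ 14.3 MPa (compressive)

Both members must finish at the same length. With the larger α, the concrete tends to over-expand; the plates restrain it, putting the concrete in compression and the invar in tension. With no external load the two internal forces are equal and opposite, magnitude P.
Compatibility of the two members (thermal + elastic change equal): (α₁ − α₂)ΔT = P·[1/(A₁E₁) + 1/(A₂E₂)].
|α₁ − α₂|·ΔT = 9.5×10⁻⁶ × 68 = 0.000646.
1/(A₁E₁) + 1/(A₂E₂) = 1/(650×27×10³) + 1/(550×146×10³) = 6.943×10⁻⁸ N⁻¹.
So P = 0.000646 / 6.943×10⁻⁸ = 9.304 kN.
σ_{concrete} = P/A₁ = 9304/650 = 14.31 MPa, compressive.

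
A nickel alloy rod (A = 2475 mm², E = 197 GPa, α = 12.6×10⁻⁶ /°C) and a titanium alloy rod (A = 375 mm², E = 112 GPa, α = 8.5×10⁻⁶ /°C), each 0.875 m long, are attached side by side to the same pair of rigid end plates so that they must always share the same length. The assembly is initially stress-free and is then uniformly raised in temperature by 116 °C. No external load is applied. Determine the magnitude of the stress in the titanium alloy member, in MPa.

σ ≈ 49 MPa (tensile)

The nickel alloy has the larger α, so on heating it would change length more than the titanium alloy if both were free. The rigid plates force a common final length, so the nickel alloy is put into compression and the titanium alloy into tension, with equal and opposite forces P (no external load).
Setting the final lengths equal and cancelling L: (α₁ − α₂)ΔT = P/(A₁E₁) + P/(A₂E₂).
|α₁ − α₂|·ΔT = 4.1×10⁻⁶ × 116 = 0.0004756.
1/(A₁E₁) + 1/(A₂E₂) = 1/(2475×197×10³) + 1/(375×112×10³) = 2.586×10⁻⁸ N⁻¹.
P = 0.0004756 / 2.586×10⁻⁸ = 18390 N = 18.39 kN.
σ_{titanium alloy} = P/A₂ = 18390/375 = 49.04 MPa, tensile.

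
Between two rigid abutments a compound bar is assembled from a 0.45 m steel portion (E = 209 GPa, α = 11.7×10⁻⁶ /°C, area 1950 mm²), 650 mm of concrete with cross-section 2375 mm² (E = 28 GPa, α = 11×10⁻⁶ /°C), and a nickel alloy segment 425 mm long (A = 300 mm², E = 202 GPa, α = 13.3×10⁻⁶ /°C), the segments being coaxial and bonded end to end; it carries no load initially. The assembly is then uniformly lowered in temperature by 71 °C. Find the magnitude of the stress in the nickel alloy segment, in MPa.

With the walls removed the bar would change length by δ_free = Σ αᵢΔT Lᵢ = 11.7×10⁻⁶×71×450 + 11×10⁻⁶×71×650 + 13.3×10⁻⁶×71×425 = 1.283 mm.
The rigid supports impose zero overall length change; the single axial force P common to all segments must satisfy P Σ Lᵢ/(AᵢEᵢ) = δ_free.
The series flexibility is Σ Lᵢ/(AᵢEᵢ) = 450/(1950×209×10³) + 650/(2375×28×10³) + 425/(300×202×10³) = 1.789×10⁻⁵ mm/N.
So P = 1.283 / 1.789×10⁻⁵ = 71.7 kN, tensile.
σ_{nickel alloy} = P / A = 71700 / 300 = 239 MPa.

σ ≈ 239 MPa (tensile)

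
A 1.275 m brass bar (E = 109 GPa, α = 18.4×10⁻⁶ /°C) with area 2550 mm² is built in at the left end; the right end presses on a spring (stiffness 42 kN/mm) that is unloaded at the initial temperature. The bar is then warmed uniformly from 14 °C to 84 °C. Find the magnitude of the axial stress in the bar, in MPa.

The unrestrained thermal change is αΔT L = 18.4×10⁻⁶ × 70 × 1275 = 1.642 mm.
Let P be the compressive force at the spring. The bar shortens elastically by PL/(AE) and the spring compresses by P/k; together these equal δ_free.
P [ L/(AE) + 1/k ] = δ_free → P [ 1275/(2550×109×10³) + 1/(42×10³) ] = 1.642.
P = 1.642 / 2.84×10⁻⁵ = 57830 N.
σ = P/A = 57830/2550 = 22.68 MPa.

σ ≈ 22.7 MPa (compressive)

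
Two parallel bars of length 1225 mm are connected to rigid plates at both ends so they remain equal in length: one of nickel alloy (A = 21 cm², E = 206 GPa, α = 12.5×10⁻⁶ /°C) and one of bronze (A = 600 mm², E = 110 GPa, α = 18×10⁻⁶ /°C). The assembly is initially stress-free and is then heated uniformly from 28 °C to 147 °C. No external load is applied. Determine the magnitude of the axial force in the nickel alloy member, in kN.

Both members must finish at the same length. With the larger α, the bronze tends to over-expand; the plates restrain it, putting the bronze in compression and the nickel alloy in tension. With no external load the two internal forces are equal and opposite, magnitude P.
Compatibility of the two members (thermal + elastic change equal): (α₁ − α₂)ΔT = P·[1/(A₁E₁) + 1/(A₂E₂)].
|α₁ − α₂|·ΔT = 5.5×10⁻⁶ × 119 = 0.0006545.
1/(A₁E₁) + 1/(A₂E₂) = 1/(2100×206×10³) + 1/(600×110×10³) = 1.746×10⁻⁸ N⁻¹.
So P = 0.0006545 / 1.746×10⁻⁸ = 37.48 kN.

P ≈ 37.5 kN (tensile in the nickel alloy)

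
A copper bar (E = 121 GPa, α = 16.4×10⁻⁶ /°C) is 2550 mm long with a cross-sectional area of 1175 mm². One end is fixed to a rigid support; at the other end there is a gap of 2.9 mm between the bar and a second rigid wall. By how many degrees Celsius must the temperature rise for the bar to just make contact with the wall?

ΔT ≈ 69.3 °C

The gap closes when αΔT L = 2.9 mm, since the bar is still unstressed at that instant.
So ΔT = g/(αL) = 2.9/(16.4×10⁻⁶ × 2550) = 69.34 °C.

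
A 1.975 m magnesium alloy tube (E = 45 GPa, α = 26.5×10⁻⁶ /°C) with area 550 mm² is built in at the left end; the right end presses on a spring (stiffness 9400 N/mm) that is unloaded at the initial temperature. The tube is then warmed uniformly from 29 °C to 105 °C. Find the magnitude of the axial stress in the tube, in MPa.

Free thermal expansion: δ_free = αΔT L = 26.5×10⁻⁶ × 76 × 1975 = 3.978 mm.
Let P be the compressive force at the spring. The tube shortens elastically by PL/(AE) and the spring compresses by P/k; together these equal δ_free.
So P = δ_free / [L/(AE) + 1/k] = 3.978 / [ 1975/(550×45×10³) + 1/(9400) ].
P = 3.978 / 0.0001862 = 21360 N.
σ = P/A = 21360/550 = 38.84 MPa.

σ ≈ 38.8 MPa (compressive)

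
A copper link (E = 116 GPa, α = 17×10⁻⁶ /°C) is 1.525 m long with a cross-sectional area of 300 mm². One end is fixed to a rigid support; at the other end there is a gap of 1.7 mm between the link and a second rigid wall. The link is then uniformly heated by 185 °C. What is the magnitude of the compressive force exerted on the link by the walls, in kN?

P ≈ 70.7 kN

Unrestrained expansion: δ_free = αΔT L = 17×10⁻⁶ × 185 × 1525 = 4.796 mm.
This exceeds the 1.7 mm gap, so the wall pushes back. The portion of expansion that must be recovered elastically is δ_free − gap = 4.796 − 1.7 = 3.096 mm.
So σ = E(δ_free − g)/L = 116×10³ × 3.096/1525 = 235.5 MPa.
Force on the wall = σA = 235.5 × 300 mm² = 70.65 kN.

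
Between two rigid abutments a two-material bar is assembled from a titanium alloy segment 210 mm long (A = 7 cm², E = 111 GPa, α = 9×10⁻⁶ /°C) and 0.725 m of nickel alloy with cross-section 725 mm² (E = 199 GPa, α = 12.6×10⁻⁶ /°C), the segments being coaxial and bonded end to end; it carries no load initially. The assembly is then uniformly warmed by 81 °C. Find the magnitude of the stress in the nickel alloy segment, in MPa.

Free thermal expansion of the whole bar: Σ αᵢΔT Lᵢ = 9×10⁻⁶×81×210 + 12.6×10⁻⁶×81×725 = 0.893 mm.
The rigid supports impose zero overall length change; the single axial force P common to all segments must satisfy P Σ Lᵢ/(AᵢEᵢ) = δ_free.
Σ Lᵢ/(AᵢEᵢ) = 210/(700×111×10³) + 725/(725×199×10³) = 7.728×10⁻⁶ mm/N.
So P = 0.893 / 7.728×10⁻⁶ = 115.6 kN, compressive.
σ_{nickel alloy} = P / A = 115600 / 725 = 159.4 MPa.

σ ≈ 159 MPa (compressive)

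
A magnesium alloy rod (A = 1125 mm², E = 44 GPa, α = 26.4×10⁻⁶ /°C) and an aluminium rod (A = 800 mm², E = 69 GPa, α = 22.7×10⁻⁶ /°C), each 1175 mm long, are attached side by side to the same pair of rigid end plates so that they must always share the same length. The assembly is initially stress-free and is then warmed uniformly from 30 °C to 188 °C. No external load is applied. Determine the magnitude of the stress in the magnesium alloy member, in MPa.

The magnesium alloy has the larger α, so on heating it would change length more than the aluminium if both were free. The rigid plates force a common final length, so the magnesium alloy is put into compression and the aluminium into tension, with equal and opposite forces P (no external load).
Compatibility of the two members (thermal + elastic change equal): (α₁ − α₂)ΔT = P·[1/(A₁E₁) + 1/(A₂E₂)].
|α₁ − α₂|·ΔT = 3.7×10⁻⁶ × 158 = 0.0005846.
1/(A₁E₁) + 1/(A₂E₂) = 1/(1125×44×10³) + 1/(800×69×10³) = 3.832×10⁻⁸ N⁻¹.
So P = 0.0005846 / 3.832×10⁻⁸ = 15.26 kN.
σ_{magnesium alloy} = P/A₁ = 15260/1125 = 13.56 MPa, compressive.

σ ≈ 13.6 MPa (compressive)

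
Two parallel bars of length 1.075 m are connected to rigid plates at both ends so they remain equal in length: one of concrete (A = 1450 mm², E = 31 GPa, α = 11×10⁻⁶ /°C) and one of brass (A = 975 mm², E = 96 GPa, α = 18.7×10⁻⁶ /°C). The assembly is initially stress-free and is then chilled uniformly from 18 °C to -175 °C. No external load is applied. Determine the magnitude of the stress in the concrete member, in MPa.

The brass has the larger α, so on cooling it would change length more than the concrete if both were free. The rigid plates force a common final length, so the brass is put into tension and the concrete into compression, with equal and opposite forces P (no external load).
Setting the final lengths equal and cancelling L: (α₁ − α₂)ΔT = P/(A₁E₁) + P/(A₂E₂).
|α₁ − α₂|·ΔT = 7.7×10⁻⁶ × 193 = 0.001486.
1/(A₁E₁) + 1/(A₂E₂) = 1/(1450×31×10³) + 1/(975×96×10³) = 3.293×10⁻⁸ N⁻¹.
P = 0.001486 / 3.293×10⁻⁸ = 45130 N = 45.13 kN.
σ_{concrete} = P/A₁ = 45130/1450 = 31.12 MPa, compressive.

σ ≈ 31.1 MPa (compressive)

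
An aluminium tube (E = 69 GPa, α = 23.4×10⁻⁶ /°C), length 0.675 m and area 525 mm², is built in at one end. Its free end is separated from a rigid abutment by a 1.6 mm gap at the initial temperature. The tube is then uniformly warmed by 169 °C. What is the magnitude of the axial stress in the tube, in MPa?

Free thermal elongation = αΔT L = 23.4×10⁻⁶ × 169 × 675 = 2.669 mm.
This exceeds the 1.6 mm gap, so the wall pushes back. The portion of expansion that must be recovered elastically is δ_free − gap = 2.669 − 1.6 = 1.069 mm.
That suppressed elongation corresponds to σ = E·Δ/L = 69×10³ × 1.069/675 = 109.3 MPa.

σ ≈ 109 MPa (compressive)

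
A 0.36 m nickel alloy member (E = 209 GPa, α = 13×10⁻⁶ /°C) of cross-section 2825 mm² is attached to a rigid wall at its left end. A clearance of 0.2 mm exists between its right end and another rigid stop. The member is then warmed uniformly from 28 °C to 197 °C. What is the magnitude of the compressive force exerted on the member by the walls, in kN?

If the wall were absent the member would grow by αΔT L = 13×10⁻⁶ × 169 × 360 = 0.7909 mm.
This exceeds the 0.2 mm gap, so the wall pushes back. The portion of expansion that must be recovered elastically is δ_free − gap = 0.7909 − 0.2 = 0.5909 mm.
That suppressed elongation corresponds to σ = E·Δ/L = 209×10³ × 0.5909/360 = 343.1 MPa.
Force on the wall = σA = 343.1 × 2825 mm² = 969.1 kN.

P ≈ 969 kN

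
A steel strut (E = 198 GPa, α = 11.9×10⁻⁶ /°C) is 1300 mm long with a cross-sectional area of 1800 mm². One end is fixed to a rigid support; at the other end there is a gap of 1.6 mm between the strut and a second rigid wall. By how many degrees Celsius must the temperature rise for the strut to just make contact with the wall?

The gap closes when αΔT L = 1.6 mm, since the strut is still unstressed at that instant.
So ΔT = g/(αL) = 1.6/(11.9×10⁻⁶ × 1300) = 103.4 °C.

ΔT ≈ 103 °C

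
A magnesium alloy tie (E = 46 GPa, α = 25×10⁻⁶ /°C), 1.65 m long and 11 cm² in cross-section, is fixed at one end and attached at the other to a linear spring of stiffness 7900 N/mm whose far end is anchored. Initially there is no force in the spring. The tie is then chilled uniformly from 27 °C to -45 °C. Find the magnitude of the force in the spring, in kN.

P ≈ 18.7 kN

The unrestrained thermal change is αΔT L = 25×10⁻⁶ × 72 × 1650 = 2.97 mm.
Let P be the tensile force in the spring. The tie extends elastically by PL/(AE) and the spring stretches by P/k; together these equal δ_free.
P [ L/(AE) + 1/k ] = δ_free → P [ 1650/(1100×46×10³) + 1/(7900) ] = 2.97.
P = 2.97 / 0.0001592 = 18660 N.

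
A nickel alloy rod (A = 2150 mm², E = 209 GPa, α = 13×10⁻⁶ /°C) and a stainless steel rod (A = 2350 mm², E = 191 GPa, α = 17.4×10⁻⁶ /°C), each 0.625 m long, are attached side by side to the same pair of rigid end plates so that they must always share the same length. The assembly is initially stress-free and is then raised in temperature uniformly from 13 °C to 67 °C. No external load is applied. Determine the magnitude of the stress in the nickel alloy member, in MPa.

σ ≈ 24.8 MPa (tensile)

The stainless steel has the larger α, so on heating it would change length more than the nickel alloy if both were free. The rigid plates force a common final length, so the stainless steel is put into compression and the nickel alloy into tension, with equal and opposite forces P (no external load).
Equating the net (thermal + elastic) strains gives |α₁ − α₂|·ΔT = P·[1/(A₁E₁) + 1/(A₂E₂)].
|α₁ − α₂|·ΔT = 4.4×10⁻⁶ × 54 = 0.0002376.
1/(A₁E₁) + 1/(A₂E₂) = 1/(2150×209×10³) + 1/(2350×191×10³) = 4.453×10⁻⁹ N⁻¹.
P = 0.0002376 / 4.453×10⁻⁹ = 53350 N = 53.35 kN.
σ_{nickel alloy} = P/A₁ = 53350/2150 = 24.82 MPa, tensile.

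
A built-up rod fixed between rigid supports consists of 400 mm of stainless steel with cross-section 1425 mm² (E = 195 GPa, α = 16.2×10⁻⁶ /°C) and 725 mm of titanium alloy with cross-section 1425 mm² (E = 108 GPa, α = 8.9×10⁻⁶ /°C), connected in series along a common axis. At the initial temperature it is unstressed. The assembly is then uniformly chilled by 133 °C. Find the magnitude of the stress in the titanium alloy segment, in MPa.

σ ≈ 196 MPa (tensile)

With the walls removed the bar would change length by δ_free = Σ αᵢΔT Lᵢ = 16.2×10⁻⁶×133×400 + 8.9×10⁻⁶×133×725 = 1.72 mm.
The rigid supports impose zero overall length change; the single axial force P common to all segments must satisfy P Σ Lᵢ/(AᵢEᵢ) = δ_free.
Σ Lᵢ/(AᵢEᵢ) = 400/(1425×195×10³) + 725/(1425×108×10³) = 6.15×10⁻⁶ mm/N.
Hence P = δ_free / Σ(L/AE) = 1.72/6.15×10⁻⁶ = 279.7 kN (tensile).
σ_{titanium alloy} = P / A = 279700 / 1425 = 196.3 MPa.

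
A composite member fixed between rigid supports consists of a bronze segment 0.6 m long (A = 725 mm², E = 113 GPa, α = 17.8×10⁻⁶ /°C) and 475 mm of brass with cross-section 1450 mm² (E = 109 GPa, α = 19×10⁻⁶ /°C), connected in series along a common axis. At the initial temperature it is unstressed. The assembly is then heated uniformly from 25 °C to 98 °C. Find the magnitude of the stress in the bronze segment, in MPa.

If the supports were absent, the total length change would be Σ αᵢΔT Lᵢ = 17.8×10⁻⁶×73×600 + 19×10⁻⁶×73×475 = 1.438 mm.
The walls prevent any net length change, so an axial force P (same in every segment) develops. Compatibility: P · Σ Lᵢ/(AᵢEᵢ) = δ_free.
The series flexibility is Σ Lᵢ/(AᵢEᵢ) = 600/(725×113×10³) + 475/(1450×109×10³) = 1.033×10⁻⁵ mm/N.
P = 1.438 / 1.033×10⁻⁵ = 139300 N = 139.3 kN, compressive.
σ_{bronze} = P / A = 139300 / 725 = 192.1 MPa.

σ ≈ 192 MPa (compressive)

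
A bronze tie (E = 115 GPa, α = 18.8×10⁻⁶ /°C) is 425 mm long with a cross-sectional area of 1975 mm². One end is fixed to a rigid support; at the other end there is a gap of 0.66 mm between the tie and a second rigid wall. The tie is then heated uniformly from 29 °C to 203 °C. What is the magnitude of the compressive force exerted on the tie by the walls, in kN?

P ≈ 390 kN

If the wall were absent the tie would grow by αΔT L = 18.8×10⁻⁶ × 174 × 425 = 1.39 mm.
This exceeds the 0.66 mm gap, so the wall pushes back. The portion of expansion that must be recovered elastically is δ_free − gap = 1.39 − 0.66 = 0.7303 mm.
Compatibility: PL/(AE) = 0.7303 mm, so σ = P/A = E × (0.7303/425) = 197.6 MPa.
P = σA = 197.6 × 1975 = 390.3 kN.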